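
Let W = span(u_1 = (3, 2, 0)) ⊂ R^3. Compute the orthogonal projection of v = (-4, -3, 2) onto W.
proj_W(v) = (-54/13, -36/13, 0)

Set up U = [u_1 | ... | u_1] ∈ R^(3×1). The projector onto W = col(U) is P = U (U^T U)^(-1) U^T.
Compute U^T U =
  [13],
and U^T v = (-18).
Solve U^T U · c = U^T v for the coefficients: c = (-18/13). The projection is proj_W(v) = U c.
Check: (v - proj_W(v)) · u_1 = 0  (should be 0).
Result: proj_W(v) = (-54/13, -36/13, 0).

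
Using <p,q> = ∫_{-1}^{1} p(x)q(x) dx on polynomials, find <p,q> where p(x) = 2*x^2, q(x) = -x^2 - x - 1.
<p,q> = -32/15

Expand the product: p(x)·q(x) = -2*x^4 - 2*x^3 - 2*x^2.
∫_{-1}^{1} of each monomial x^k gives [2/(k+1) if k even, 0 if k odd]. Integrating term-by-term (or equivalently evaluating the antiderivative F(x) = -2*x^5/5 - x^4/2 - 2*x^3/3 at the endpoints):
  F(1) − F(−1) = -47/30 − (17/30) = -32/15.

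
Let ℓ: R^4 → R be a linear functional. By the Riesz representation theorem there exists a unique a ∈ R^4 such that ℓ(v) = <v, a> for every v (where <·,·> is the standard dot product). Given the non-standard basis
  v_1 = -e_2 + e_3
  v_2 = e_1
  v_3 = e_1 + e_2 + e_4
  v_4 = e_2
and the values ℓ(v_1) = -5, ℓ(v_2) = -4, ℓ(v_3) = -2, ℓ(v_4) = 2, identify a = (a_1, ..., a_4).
a = (-4, 2, -3, 0)

Write a = (a_1, ..., a_4) in the standard basis. For each basis vector v_i, ℓ(v_i) = <v_i, a> is a linear equation in the a_j's. Collect the n equations into a matrix system V a = ℓ, where row i of V is v_i (expressed in the standard basis). Since V is invertible (lower-triangular with 1s on the diagonal, up to permutation), solve by back-substitution:
  V =
[[0, -1, 1, 0],
 [1, 0, 0, 0],
 [1, 1, 0, 1],
 [0, 1, 0, 0]]
  V a = (-5, -4, -2, 2)
Solving gives a = (-4, 2, -3, 0).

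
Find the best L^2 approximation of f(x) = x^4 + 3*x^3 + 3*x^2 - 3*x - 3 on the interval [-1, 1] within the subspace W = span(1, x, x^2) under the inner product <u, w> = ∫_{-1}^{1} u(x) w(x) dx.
g(x) = 27*x^2/7 - 6*x/5 - 108/35

The best approximation g ∈ W is the orthogonal projection of f onto W. Writing g = a_0 + a_1 x + a_2 x^2, the coefficients solve the normal equations G · a = b where
  G_{ij} = <φ_i, φ_j> and b_i = <f, φ_i>, with φ_0 = 1, φ_1 = x, φ_2 = x^2.
G =
  [2, 0, 2/3]
  [0, 2/3, 0]
  [2/3, 0, 2/5],
b = (-18/5, -4/5, -18/35).
Solving gives a_0 = -108/35, a_1 = -6/5, a_2 = 27/7, so
  g(x) = 27*x^2/7 - 6*x/5 - 108/35.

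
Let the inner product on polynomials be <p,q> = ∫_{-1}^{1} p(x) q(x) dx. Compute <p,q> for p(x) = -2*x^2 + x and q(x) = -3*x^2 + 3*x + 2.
<p,q> = 26/15

Expand the product: p(x)·q(x) = 6*x^4 - 9*x^3 - x^2 + 2*x.
∫_{-1}^{1} of each monomial x^k gives [2/(k+1) if k even, 0 if k odd]. Integrating term-by-term (or equivalently evaluating the antiderivative F(x) = 6*x^5/5 - 9*x^4/4 - x^3/3 + x^2 at the endpoints):
  F(1) − F(−1) = -23/60 − (-127/60) = 26/15.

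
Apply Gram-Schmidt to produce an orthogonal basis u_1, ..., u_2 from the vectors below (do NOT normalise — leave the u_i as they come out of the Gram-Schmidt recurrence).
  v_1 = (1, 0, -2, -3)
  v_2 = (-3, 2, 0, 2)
Orthogonal basis:
  u_1 = (1, 0, -2, -3)
  u_2 = (-33/14, 2, -9/7, 1/14)

Apply the Gram-Schmidt recurrence
  u_1 = v_1
  u_i = v_i − Σ_{j<i} ((v_i · u_j) / (u_j · u_j)) · u_j.

Step by step this gives:
  u_1 = (1, 0, -2, -3)
  u_2 = (-33/14, 2, -9/7, 1/14)

Orthogonality check:
  u_2 · u_1 = 0 (should be 0)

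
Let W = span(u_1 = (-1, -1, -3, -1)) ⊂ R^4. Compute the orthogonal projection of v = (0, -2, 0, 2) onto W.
proj_W(v) = (0, 0, 0, 0)

Set up U = [u_1 | ... | u_1] ∈ R^(4×1). The projector onto W = col(U) is P = U (U^T U)^(-1) U^T.
Compute U^T U =
  [12],
and U^T v = (0).
Solve U^T U · c = U^T v for the coefficients: c = (0). The projection is proj_W(v) = U c.
Check: (v - proj_W(v)) · u_1 = 0  (should be 0).
Result: proj_W(v) = (0, 0, 0, 0).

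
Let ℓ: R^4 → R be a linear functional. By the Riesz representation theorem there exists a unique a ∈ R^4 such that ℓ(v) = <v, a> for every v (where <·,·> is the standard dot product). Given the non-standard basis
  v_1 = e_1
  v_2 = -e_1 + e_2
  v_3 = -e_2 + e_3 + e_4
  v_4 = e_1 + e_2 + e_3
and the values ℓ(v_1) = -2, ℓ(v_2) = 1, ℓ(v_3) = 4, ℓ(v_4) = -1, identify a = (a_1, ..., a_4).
a = (-2, -1, 2, 1)

Write a = (a_1, ..., a_4) in the standard basis. For each basis vector v_i, ℓ(v_i) = <v_i, a> is a linear equation in the a_j's. Collect the n equations into a matrix system V a = ℓ, where row i of V is v_i (expressed in the standard basis). Since V is invertible (lower-triangular with 1s on the diagonal, up to permutation), solve by back-substitution:
  V =
[[1, 0, 0, 0],
 [-1, 1, 0, 0],
 [0, -1, 1, 1],
 [1, 1, 1, 0]]
  V a = (-2, 1, 4, -1)
Solving gives a = (-2, -1, 2, 1).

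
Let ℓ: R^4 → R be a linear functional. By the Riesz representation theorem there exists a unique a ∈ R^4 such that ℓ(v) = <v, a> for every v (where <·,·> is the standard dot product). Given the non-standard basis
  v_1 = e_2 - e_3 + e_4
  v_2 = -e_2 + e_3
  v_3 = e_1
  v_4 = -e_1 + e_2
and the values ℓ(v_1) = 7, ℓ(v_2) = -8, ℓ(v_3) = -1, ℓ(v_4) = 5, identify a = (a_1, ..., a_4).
a = (-1, 4, -4, -1)

Write a = (a_1, ..., a_4) in the standard basis. For each basis vector v_i, ℓ(v_i) = <v_i, a> is a linear equation in the a_j's. Collect the n equations into a matrix system V a = ℓ, where row i of V is v_i (expressed in the standard basis). Since V is invertible (lower-triangular with 1s on the diagonal, up to permutation), solve by back-substitution:
  V =
[[0, 1, -1, 1],
 [0, -1, 1, 0],
 [1, 0, 0, 0],
 [-1, 1, 0, 0]]
  V a = (7, -8, -1, 5)
Solving gives a = (-1, 4, -4, -1).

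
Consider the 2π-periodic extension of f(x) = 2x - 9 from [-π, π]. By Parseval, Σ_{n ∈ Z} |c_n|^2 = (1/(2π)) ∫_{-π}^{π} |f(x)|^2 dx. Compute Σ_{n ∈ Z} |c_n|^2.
Σ |c_n|^2 = 4π^2/3 + 81

Expand and integrate term by term over [-π, π]:
  ∫ (2x)^2 dx = 4·(2π^3/3); ∫ 2·2·(-9)·x dx = 0 (odd integrand); ∫ (-9)^2 dx = 81·2π.
So (1/(2π)) ∫_{-π}^{π} (2x - 9)^2 dx = 4π^2/3 + 81 = 4π^2/3 + 81.
Parseval ⇒ Σ |c_n|^2 = 4π^2/3 + 81.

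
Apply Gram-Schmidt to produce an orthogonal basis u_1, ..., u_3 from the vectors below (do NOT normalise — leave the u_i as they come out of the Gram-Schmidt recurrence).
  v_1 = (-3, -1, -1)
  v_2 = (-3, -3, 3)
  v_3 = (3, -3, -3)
Orthogonal basis:
  u_1 = (-3, -1, -1)
  u_2 = (-6/11, -24/11, 42/11)
  u_3 = (2, -4, -2)

Apply the Gram-Schmidt recurrence
  u_1 = v_1
  u_i = v_i − Σ_{j<i} ((v_i · u_j) / (u_j · u_j)) · u_j.

Step by step this gives:
  u_1 = (-3, -1, -1)
  u_2 = (-6/11, -24/11, 42/11)
  u_3 = (2, -4, -2)

Orthogonality check:
  u_2 · u_1 = 0 (should be 0)
  u_3 · u_1 = 0 (should be 0)
  u_3 · u_2 = 0 (should be 0)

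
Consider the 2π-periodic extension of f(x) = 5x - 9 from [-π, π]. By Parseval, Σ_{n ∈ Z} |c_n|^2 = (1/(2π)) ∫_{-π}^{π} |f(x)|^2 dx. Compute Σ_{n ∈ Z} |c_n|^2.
Σ |c_n|^2 = 25π^2/3 + 81

Expand and integrate term by term over [-π, π]:
  ∫ (5x)^2 dx = 25·(2π^3/3); ∫ 2·5·(-9)·x dx = 0 (odd integrand); ∫ (-9)^2 dx = 81·2π.
So (1/(2π)) ∫_{-π}^{π} (5x - 9)^2 dx = 25π^2/3 + 81 = 25π^2/3 + 81.
Parseval ⇒ Σ |c_n|^2 = 25π^2/3 + 81.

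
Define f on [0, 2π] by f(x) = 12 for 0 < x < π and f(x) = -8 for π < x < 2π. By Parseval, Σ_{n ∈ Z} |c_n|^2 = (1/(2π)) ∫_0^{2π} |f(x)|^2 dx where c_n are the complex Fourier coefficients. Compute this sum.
Σ |c_n|^2 = 104

Parseval equates the L^2 energy of f (normalised by 1/(2π)) with the ℓ^2 sum of its Fourier coefficients: (1/(2π)) ∫_0^{2π} |f|^2 = Σ |c_n|^2.
Compute the left side: (1/(2π)) [∫_0^π 12^2 dx + ∫_π^{2π} (-8)^2 dx] = (1/(2π)) · (144π + 64π) = (144 + 64)/2 = 104.
So Σ_{n ∈ Z} |c_n|^2 = 104.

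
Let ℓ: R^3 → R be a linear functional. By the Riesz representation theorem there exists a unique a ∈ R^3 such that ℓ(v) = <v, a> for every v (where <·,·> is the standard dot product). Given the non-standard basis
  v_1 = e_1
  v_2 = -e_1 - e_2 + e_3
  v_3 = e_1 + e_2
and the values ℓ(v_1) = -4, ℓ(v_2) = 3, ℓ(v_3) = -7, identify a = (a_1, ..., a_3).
a = (-4, -3, -4)

Write a = (a_1, ..., a_3) in the standard basis. For each basis vector v_i, ℓ(v_i) = <v_i, a> is a linear equation in the a_j's. Collect the n equations into a matrix system V a = ℓ, where row i of V is v_i (expressed in the standard basis). Since V is invertible (lower-triangular with 1s on the diagonal, up to permutation), solve by back-substitution:
  V =
[[1, 0, 0],
 [-1, -1, 1],
 [1, 1, 0]]
  V a = (-4, 3, -7)
Solving gives a = (-4, -3, -4).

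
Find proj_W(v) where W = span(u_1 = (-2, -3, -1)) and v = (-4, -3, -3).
proj_W(v) = (-20/7, -30/7, -10/7)

Set up U = [u_1 | ... | u_1] ∈ R^(3×1). The projector onto W = col(U) is P = U (U^T U)^(-1) U^T.
Compute U^T U =
  [14],
and U^T v = (20).
Solve U^T U · c = U^T v for the coefficients: c = (10/7). The projection is proj_W(v) = U c.
Check: (v - proj_W(v)) · u_1 = 0  (should be 0).
Result: proj_W(v) = (-20/7, -30/7, -10/7).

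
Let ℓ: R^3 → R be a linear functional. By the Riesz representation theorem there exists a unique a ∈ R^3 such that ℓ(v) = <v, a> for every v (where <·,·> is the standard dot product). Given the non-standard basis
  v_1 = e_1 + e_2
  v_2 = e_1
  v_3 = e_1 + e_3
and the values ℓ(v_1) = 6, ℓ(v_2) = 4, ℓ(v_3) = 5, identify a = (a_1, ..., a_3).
a = (4, 2, 1)

Write a = (a_1, ..., a_3) in the standard basis. For each basis vector v_i, ℓ(v_i) = <v_i, a> is a linear equation in the a_j's. Collect the n equations into a matrix system V a = ℓ, where row i of V is v_i (expressed in the standard basis). Since V is invertible (lower-triangular with 1s on the diagonal, up to permutation), solve by back-substitution:
  V =
[[1, 1, 0],
 [1, 0, 0],
 [1, 0, 1]]
  V a = (6, 4, 5)
Solving gives a = (4, 2, 1).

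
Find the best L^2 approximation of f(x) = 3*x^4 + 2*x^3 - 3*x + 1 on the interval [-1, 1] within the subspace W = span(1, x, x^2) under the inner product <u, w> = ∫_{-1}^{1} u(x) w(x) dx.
g(x) = 18*x^2/7 - 9*x/5 + 26/35

The best approximation g ∈ W is the orthogonal projection of f onto W. Writing g = a_0 + a_1 x + a_2 x^2, the coefficients solve the normal equations G · a = b where
  G_{ij} = <φ_i, φ_j> and b_i = <f, φ_i>, with φ_0 = 1, φ_1 = x, φ_2 = x^2.
G =
  [2, 0, 2/3]
  [0, 2/3, 0]
  [2/3, 0, 2/5],
b = (16/5, -6/5, 32/21).
Solving gives a_0 = 26/35, a_1 = -9/5, a_2 = 18/7, so
  g(x) = 18*x^2/7 - 9*x/5 + 26/35.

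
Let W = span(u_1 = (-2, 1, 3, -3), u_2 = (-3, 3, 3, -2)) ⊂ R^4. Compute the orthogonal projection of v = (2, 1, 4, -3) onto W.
proj_W(v) = (-135/137, -63/137, 333/137, -420/137)

Set up U = [u_1 | ... | u_2] ∈ R^(4×2). The projector onto W = col(U) is P = U (U^T U)^(-1) U^T.
Compute U^T U =
  [23, 24]
  [24, 31],
and U^T v = (18, 15).
Solve U^T U · c = U^T v for the coefficients: c = (198/137, -87/137). The projection is proj_W(v) = U c.
Check: (v - proj_W(v)) · u_1 = 0  (should be 0).
Check: (v - proj_W(v)) · u_2 = 0  (should be 0).
Result: proj_W(v) = (-135/137, -63/137, 333/137, -420/137).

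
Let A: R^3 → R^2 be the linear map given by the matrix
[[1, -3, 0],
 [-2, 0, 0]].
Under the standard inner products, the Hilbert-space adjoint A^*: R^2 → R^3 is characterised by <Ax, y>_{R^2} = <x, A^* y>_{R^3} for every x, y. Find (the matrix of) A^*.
A^* = A^T =
[[1, -2],
 [-3, 0],
 [0, 0]]

For real matrices with standard dot products, the defining identity <Ax, y> = <x, A^* y> gives (Ax)^T y = x^T (A^*) y, i.e. x^T A^T y = x^T (A^*) y. Since this holds for all x, y, we must have A^* = A^T. Therefore
A^* =
[[1, -2],
 [-3, 0],
 [0, 0]].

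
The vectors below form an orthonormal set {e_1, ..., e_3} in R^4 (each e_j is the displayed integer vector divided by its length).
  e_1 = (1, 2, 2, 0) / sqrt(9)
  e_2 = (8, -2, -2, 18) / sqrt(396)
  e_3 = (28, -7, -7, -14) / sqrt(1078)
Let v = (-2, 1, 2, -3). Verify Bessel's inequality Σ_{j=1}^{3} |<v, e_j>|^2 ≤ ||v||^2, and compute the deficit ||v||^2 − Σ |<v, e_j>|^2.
Σ |<v, e_j>|^2 = 35/2; ||v||^2 = 18; deficit = 1/2

Write each e_j = u_j / sqrt(<u_j, u_j>) where u_j is the displayed integer vector. Then <v, e_j> = <v, u_j> / sqrt(<u_j, u_j>), so |<v, e_j>|^2 = <v, u_j>^2 / <u_j, u_j>.
Coefficients: <v, e_1> = 4/sqrt(9), <v, e_2> = -76/sqrt(396), <v, e_3> = -35/sqrt(1078).
Square and sum: Σ |<v, e_j>|^2 = 35/2.
Compute ||v||^2 = v·v = 18.
Deficit = 18 − 35/2 = 1/2 ≥ 0, confirming Bessel's inequality. (The deficit equals ||v − Σ <v,e_j> e_j||^2, the squared distance from v to span{e_j}.)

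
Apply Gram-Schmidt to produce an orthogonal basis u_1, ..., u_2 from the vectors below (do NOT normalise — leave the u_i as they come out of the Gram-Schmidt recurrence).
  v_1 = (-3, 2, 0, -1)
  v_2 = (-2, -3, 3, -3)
Orthogonal basis:
  u_1 = (-3, 2, 0, -1)
  u_2 = (-19/14, -24/7, 3, -39/14)

Apply the Gram-Schmidt recurrence
  u_1 = v_1
  u_i = v_i − Σ_{j<i} ((v_i · u_j) / (u_j · u_j)) · u_j.

Step by step this gives:
  u_1 = (-3, 2, 0, -1)
  u_2 = (-19/14, -24/7, 3, -39/14)

Orthogonality check:
  u_2 · u_1 = 0 (should be 0)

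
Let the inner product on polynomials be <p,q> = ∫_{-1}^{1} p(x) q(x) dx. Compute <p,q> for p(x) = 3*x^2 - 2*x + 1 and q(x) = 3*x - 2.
<p,q> = -12

Expand the product: p(x)·q(x) = 9*x^3 - 12*x^2 + 7*x - 2.
∫_{-1}^{1} of each monomial x^k gives [2/(k+1) if k even, 0 if k odd]. Integrating term-by-term (or equivalently evaluating the antiderivative F(x) = 9*x^4/4 - 4*x^3 + 7*x^2/2 - 2*x at the endpoints):
  F(1) − F(−1) = -1/4 − (47/4) = -12.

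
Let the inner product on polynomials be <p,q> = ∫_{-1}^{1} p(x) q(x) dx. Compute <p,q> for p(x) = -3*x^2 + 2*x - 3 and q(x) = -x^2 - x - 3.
<p,q> = 388/15

Expand the product: p(x)·q(x) = 3*x^4 + x^3 + 10*x^2 - 3*x + 9.
∫_{-1}^{1} of each monomial x^k gives [2/(k+1) if k even, 0 if k odd]. Integrating term-by-term (or equivalently evaluating the antiderivative F(x) = 3*x^5/5 + x^4/4 + 10*x^3/3 - 3*x^2/2 + 9*x at the endpoints):
  F(1) − F(−1) = 701/60 − (-851/60) = 388/15.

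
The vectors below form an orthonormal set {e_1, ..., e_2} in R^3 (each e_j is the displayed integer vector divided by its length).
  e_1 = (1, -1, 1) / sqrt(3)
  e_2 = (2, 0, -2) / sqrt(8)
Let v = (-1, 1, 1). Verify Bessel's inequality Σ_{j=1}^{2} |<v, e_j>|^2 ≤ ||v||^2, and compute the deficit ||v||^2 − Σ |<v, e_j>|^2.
Σ |<v, e_j>|^2 = 7/3; ||v||^2 = 3; deficit = 2/3

Write each e_j = u_j / sqrt(<u_j, u_j>) where u_j is the displayed integer vector. Then <v, e_j> = <v, u_j> / sqrt(<u_j, u_j>), so |<v, e_j>|^2 = <v, u_j>^2 / <u_j, u_j>.
Coefficients: <v, e_1> = -1/sqrt(3), <v, e_2> = -4/sqrt(8).
Square and sum: Σ |<v, e_j>|^2 = 7/3.
Compute ||v||^2 = v·v = 3.
Deficit = 3 − 7/3 = 2/3 ≥ 0, confirming Bessel's inequality. (The deficit equals ||v − Σ <v,e_j> e_j||^2, the squared distance from v to span{e_j}.)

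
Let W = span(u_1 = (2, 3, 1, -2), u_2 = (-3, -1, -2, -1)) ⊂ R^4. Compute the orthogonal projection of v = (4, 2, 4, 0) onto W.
proj_W(v) = (94/21, 50/21, 20/7, 10/21)

Set up U = [u_1 | ... | u_2] ∈ R^(4×2). The projector onto W = col(U) is P = U (U^T U)^(-1) U^T.
Compute U^T U =
  [18, -9]
  [-9, 15],
and U^T v = (18, -22).
Solve U^T U · c = U^T v for the coefficients: c = (8/21, -26/21). The projection is proj_W(v) = U c.
Check: (v - proj_W(v)) · u_1 = 0  (should be 0).
Check: (v - proj_W(v)) · u_2 = 0  (should be 0).
Result: proj_W(v) = (94/21, 50/21, 20/7, 10/21).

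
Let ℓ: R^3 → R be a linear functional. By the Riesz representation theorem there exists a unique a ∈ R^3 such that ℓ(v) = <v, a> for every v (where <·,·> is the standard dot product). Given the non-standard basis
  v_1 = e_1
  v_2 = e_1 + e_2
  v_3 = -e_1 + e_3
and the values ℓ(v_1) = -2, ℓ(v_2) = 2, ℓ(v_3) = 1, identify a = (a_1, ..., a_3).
a = (-2, 4, -1)

Write a = (a_1, ..., a_3) in the standard basis. For each basis vector v_i, ℓ(v_i) = <v_i, a> is a linear equation in the a_j's. Collect the n equations into a matrix system V a = ℓ, where row i of V is v_i (expressed in the standard basis). Since V is invertible (lower-triangular with 1s on the diagonal, up to permutation), solve by back-substitution:
  V =
[[1, 0, 0],
 [1, 1, 0],
 [-1, 0, 1]]
  V a = (-2, 2, 1)
Solving gives a = (-2, 4, -1).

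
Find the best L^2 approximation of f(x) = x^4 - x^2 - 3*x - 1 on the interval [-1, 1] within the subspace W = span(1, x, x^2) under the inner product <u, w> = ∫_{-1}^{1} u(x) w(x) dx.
g(x) = -x^2/7 - 3*x - 38/35

The best approximation g ∈ W is the orthogonal projection of f onto W. Writing g = a_0 + a_1 x + a_2 x^2, the coefficients solve the normal equations G · a = b where
  G_{ij} = <φ_i, φ_j> and b_i = <f, φ_i>, with φ_0 = 1, φ_1 = x, φ_2 = x^2.
G =
  [2, 0, 2/3]
  [0, 2/3, 0]
  [2/3, 0, 2/5],
b = (-34/15, -2, -82/105).
Solving gives a_0 = -38/35, a_1 = -3, a_2 = -1/7, so
  g(x) = -x^2/7 - 3*x - 38/35.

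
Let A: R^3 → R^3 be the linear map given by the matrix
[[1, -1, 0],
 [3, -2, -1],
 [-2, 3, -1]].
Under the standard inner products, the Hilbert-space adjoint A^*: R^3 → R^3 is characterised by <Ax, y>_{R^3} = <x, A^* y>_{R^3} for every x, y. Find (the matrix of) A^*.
A^* = A^T =
[[1, 3, -2],
 [-1, -2, 3],
 [0, -1, -1]]

For real matrices with standard dot products, the defining identity <Ax, y> = <x, A^* y> gives (Ax)^T y = x^T (A^*) y, i.e. x^T A^T y = x^T (A^*) y. Since this holds for all x, y, we must have A^* = A^T. Therefore
A^* =
[[1, 3, -2],
 [-1, -2, 3],
 [0, -1, -1]].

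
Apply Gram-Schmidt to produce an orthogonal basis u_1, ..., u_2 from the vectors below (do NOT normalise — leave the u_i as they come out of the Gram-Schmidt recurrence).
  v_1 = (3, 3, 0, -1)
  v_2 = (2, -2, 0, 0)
Orthogonal basis:
  u_1 = (3, 3, 0, -1)
  u_2 = (2, -2, 0, 0)

Apply the Gram-Schmidt recurrence
  u_1 = v_1
  u_i = v_i − Σ_{j<i} ((v_i · u_j) / (u_j · u_j)) · u_j.

Step by step this gives:
  u_1 = (3, 3, 0, -1)
  u_2 = (2, -2, 0, 0)

Orthogonality check:
  u_2 · u_1 = 0 (should be 0)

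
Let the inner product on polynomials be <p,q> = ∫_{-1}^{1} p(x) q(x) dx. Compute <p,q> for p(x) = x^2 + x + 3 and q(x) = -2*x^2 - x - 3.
<p,q> = -382/15

Expand the product: p(x)·q(x) = -2*x^4 - 3*x^3 - 10*x^2 - 6*x - 9.
∫_{-1}^{1} of each monomial x^k gives [2/(k+1) if k even, 0 if k odd]. Integrating term-by-term (or equivalently evaluating the antiderivative F(x) = -2*x^5/5 - 3*x^4/4 - 10*x^3/3 - 3*x^2 - 9*x at the endpoints):
  F(1) − F(−1) = -989/60 − (539/60) = -382/15.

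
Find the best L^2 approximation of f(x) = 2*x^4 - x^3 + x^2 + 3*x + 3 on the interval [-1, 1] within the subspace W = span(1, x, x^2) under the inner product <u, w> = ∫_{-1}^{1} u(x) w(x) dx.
g(x) = 19*x^2/7 + 12*x/5 + 99/35

The best approximation g ∈ W is the orthogonal projection of f onto W. Writing g = a_0 + a_1 x + a_2 x^2, the coefficients solve the normal equations G · a = b where
  G_{ij} = <φ_i, φ_j> and b_i = <f, φ_i>, with φ_0 = 1, φ_1 = x, φ_2 = x^2.
G =
  [2, 0, 2/3]
  [0, 2/3, 0]
  [2/3, 0, 2/5],
b = (112/15, 8/5, 104/35).
Solving gives a_0 = 99/35, a_1 = 12/5, a_2 = 19/7, so
  g(x) = 19*x^2/7 + 12*x/5 + 99/35.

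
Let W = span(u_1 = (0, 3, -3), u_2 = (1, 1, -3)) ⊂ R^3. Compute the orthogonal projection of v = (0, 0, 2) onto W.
proj_W(v) = (-2/3, -1/3, 5/3)

Set up U = [u_1 | ... | u_2] ∈ R^(3×2). The projector onto W = col(U) is P = U (U^T U)^(-1) U^T.
Compute U^T U =
  [18, 12]
  [12, 11],
and U^T v = (-6, -6).
Solve U^T U · c = U^T v for the coefficients: c = (1/9, -2/3). The projection is proj_W(v) = U c.
Check: (v - proj_W(v)) · u_1 = 0  (should be 0).
Check: (v - proj_W(v)) · u_2 = 0  (should be 0).
Result: proj_W(v) = (-2/3, -1/3, 5/3).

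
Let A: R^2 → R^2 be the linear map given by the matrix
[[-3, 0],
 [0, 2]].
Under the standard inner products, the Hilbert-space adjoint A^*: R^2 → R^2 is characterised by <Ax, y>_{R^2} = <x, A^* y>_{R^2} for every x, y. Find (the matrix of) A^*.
A^* = A^T =
[[-3, 0],
 [0, 2]]

For real matrices with standard dot products, the defining identity <Ax, y> = <x, A^* y> gives (Ax)^T y = x^T (A^*) y, i.e. x^T A^T y = x^T (A^*) y. Since this holds for all x, y, we must have A^* = A^T. Therefore
A^* =
[[-3, 0],
 [0, 2]].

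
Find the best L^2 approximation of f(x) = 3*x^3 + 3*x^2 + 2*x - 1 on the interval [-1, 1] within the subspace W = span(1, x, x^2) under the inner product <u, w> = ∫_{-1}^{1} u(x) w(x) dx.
g(x) = 3*x^2 + 19*x/5 - 1

The best approximation g ∈ W is the orthogonal projection of f onto W. Writing g = a_0 + a_1 x + a_2 x^2, the coefficients solve the normal equations G · a = b where
  G_{ij} = <φ_i, φ_j> and b_i = <f, φ_i>, with φ_0 = 1, φ_1 = x, φ_2 = x^2.
G =
  [2, 0, 2/3]
  [0, 2/3, 0]
  [2/3, 0, 2/5],
b = (0, 38/15, 8/15).
Solving gives a_0 = -1, a_1 = 19/5, a_2 = 3, so
  g(x) = 3*x^2 + 19*x/5 - 1.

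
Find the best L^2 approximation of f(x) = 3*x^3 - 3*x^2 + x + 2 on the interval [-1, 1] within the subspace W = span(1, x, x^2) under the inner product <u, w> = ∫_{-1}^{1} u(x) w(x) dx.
g(x) = -3*x^2 + 14*x/5 + 2

The best approximation g ∈ W is the orthogonal projection of f onto W. Writing g = a_0 + a_1 x + a_2 x^2, the coefficients solve the normal equations G · a = b where
  G_{ij} = <φ_i, φ_j> and b_i = <f, φ_i>, with φ_0 = 1, φ_1 = x, φ_2 = x^2.
G =
  [2, 0, 2/3]
  [0, 2/3, 0]
  [2/3, 0, 2/5],
b = (2, 28/15, 2/15).
Solving gives a_0 = 2, a_1 = 14/5, a_2 = -3, so
  g(x) = -3*x^2 + 14*x/5 + 2.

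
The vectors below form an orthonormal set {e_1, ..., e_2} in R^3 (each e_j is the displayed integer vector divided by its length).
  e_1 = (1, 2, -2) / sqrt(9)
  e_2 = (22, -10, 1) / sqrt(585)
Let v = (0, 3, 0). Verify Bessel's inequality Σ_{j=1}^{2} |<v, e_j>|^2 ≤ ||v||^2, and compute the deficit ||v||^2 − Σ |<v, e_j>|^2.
Σ |<v, e_j>|^2 = 72/13; ||v||^2 = 9; deficit = 45/13

Write each e_j = u_j / sqrt(<u_j, u_j>) where u_j is the displayed integer vector. Then <v, e_j> = <v, u_j> / sqrt(<u_j, u_j>), so |<v, e_j>|^2 = <v, u_j>^2 / <u_j, u_j>.
Coefficients: <v, e_1> = 6/sqrt(9), <v, e_2> = -30/sqrt(585).
Square and sum: Σ |<v, e_j>|^2 = 72/13.
Compute ||v||^2 = v·v = 9.
Deficit = 9 − 72/13 = 45/13 ≥ 0, confirming Bessel's inequality. (The deficit equals ||v − Σ <v,e_j> e_j||^2, the squared distance from v to span{e_j}.)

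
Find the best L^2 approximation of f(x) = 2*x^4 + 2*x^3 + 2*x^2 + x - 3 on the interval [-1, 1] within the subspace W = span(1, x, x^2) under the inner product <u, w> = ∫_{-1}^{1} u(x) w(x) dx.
g(x) = 26*x^2/7 + 11*x/5 - 111/35

The best approximation g ∈ W is the orthogonal projection of f onto W. Writing g = a_0 + a_1 x + a_2 x^2, the coefficients solve the normal equations G · a = b where
  G_{ij} = <φ_i, φ_j> and b_i = <f, φ_i>, with φ_0 = 1, φ_1 = x, φ_2 = x^2.
G =
  [2, 0, 2/3]
  [0, 2/3, 0]
  [2/3, 0, 2/5],
b = (-58/15, 22/15, -22/35).
Solving gives a_0 = -111/35, a_1 = 11/5, a_2 = 26/7, so
  g(x) = 26*x^2/7 + 11*x/5 - 111/35.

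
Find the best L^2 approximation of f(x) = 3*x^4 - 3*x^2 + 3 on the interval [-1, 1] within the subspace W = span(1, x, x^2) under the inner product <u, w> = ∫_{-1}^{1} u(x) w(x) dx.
g(x) = 96/35 - 3*x^2/7

The best approximation g ∈ W is the orthogonal projection of f onto W. Writing g = a_0 + a_1 x + a_2 x^2, the coefficients solve the normal equations G · a = b where
  G_{ij} = <φ_i, φ_j> and b_i = <f, φ_i>, with φ_0 = 1, φ_1 = x, φ_2 = x^2.
G =
  [2, 0, 2/3]
  [0, 2/3, 0]
  [2/3, 0, 2/5],
b = (26/5, 0, 58/35).
Solving gives a_0 = 96/35, a_1 = 0, a_2 = -3/7, so
  g(x) = 96/35 - 3*x^2/7.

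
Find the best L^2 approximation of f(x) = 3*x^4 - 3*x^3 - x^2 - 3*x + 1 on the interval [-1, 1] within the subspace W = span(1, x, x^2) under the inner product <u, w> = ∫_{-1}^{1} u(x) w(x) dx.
g(x) = 11*x^2/7 - 24*x/5 + 26/35

The best approximation g ∈ W is the orthogonal projection of f onto W. Writing g = a_0 + a_1 x + a_2 x^2, the coefficients solve the normal equations G · a = b where
  G_{ij} = <φ_i, φ_j> and b_i = <f, φ_i>, with φ_0 = 1, φ_1 = x, φ_2 = x^2.
G =
  [2, 0, 2/3]
  [0, 2/3, 0]
  [2/3, 0, 2/5],
b = (38/15, -16/5, 118/105).
Solving gives a_0 = 26/35, a_1 = -24/5, a_2 = 11/7, so
  g(x) = 11*x^2/7 - 24*x/5 + 26/35.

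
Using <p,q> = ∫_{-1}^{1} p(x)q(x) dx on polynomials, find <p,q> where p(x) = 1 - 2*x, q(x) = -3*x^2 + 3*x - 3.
<p,q> = -12

Expand the product: p(x)·q(x) = 6*x^3 - 9*x^2 + 9*x - 3.
∫_{-1}^{1} of each monomial x^k gives [2/(k+1) if k even, 0 if k odd]. Integrating term-by-term (or equivalently evaluating the antiderivative F(x) = 3*x^4/2 - 3*x^3 + 9*x^2/2 - 3*x at the endpoints):
  F(1) − F(−1) = 0 − (12) = -12.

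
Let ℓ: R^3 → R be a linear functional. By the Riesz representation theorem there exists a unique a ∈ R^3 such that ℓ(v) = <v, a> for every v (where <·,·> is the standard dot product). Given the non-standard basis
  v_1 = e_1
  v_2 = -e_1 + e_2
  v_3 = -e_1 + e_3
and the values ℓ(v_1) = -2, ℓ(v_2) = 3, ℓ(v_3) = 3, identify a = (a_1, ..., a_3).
a = (-2, 1, 1)

Write a = (a_1, ..., a_3) in the standard basis. For each basis vector v_i, ℓ(v_i) = <v_i, a> is a linear equation in the a_j's. Collect the n equations into a matrix system V a = ℓ, where row i of V is v_i (expressed in the standard basis). Since V is invertible (lower-triangular with 1s on the diagonal, up to permutation), solve by back-substitution:
  V =
[[1, 0, 0],
 [-1, 1, 0],
 [-1, 0, 1]]
  V a = (-2, 3, 3)
Solving gives a = (-2, 1, 1).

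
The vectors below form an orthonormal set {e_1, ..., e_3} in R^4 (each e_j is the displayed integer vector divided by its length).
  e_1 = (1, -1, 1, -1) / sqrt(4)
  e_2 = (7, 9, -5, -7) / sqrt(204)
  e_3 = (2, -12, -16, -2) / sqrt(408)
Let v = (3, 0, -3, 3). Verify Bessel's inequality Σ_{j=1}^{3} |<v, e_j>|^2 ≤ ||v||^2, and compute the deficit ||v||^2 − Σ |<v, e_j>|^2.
Σ |<v, e_j>|^2 = 9; ||v||^2 = 27; deficit = 18

Write each e_j = u_j / sqrt(<u_j, u_j>) where u_j is the displayed integer vector. Then <v, e_j> = <v, u_j> / sqrt(<u_j, u_j>), so |<v, e_j>|^2 = <v, u_j>^2 / <u_j, u_j>.
Coefficients: <v, e_1> = -3/sqrt(4), <v, e_2> = 15/sqrt(204), <v, e_3> = 48/sqrt(408).
Square and sum: Σ |<v, e_j>|^2 = 9.
Compute ||v||^2 = v·v = 27.
Deficit = 27 − 9 = 18 ≥ 0, confirming Bessel's inequality. (The deficit equals ||v − Σ <v,e_j> e_j||^2, the squared distance from v to span{e_j}.)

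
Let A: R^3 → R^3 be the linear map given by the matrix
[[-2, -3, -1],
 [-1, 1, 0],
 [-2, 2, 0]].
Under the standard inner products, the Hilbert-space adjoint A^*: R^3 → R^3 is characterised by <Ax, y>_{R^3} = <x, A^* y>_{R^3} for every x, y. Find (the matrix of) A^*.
A^* = A^T =
[[-2, -1, -2],
 [-3, 1, 2],
 [-1, 0, 0]]

For real matrices with standard dot products, the defining identity <Ax, y> = <x, A^* y> gives (Ax)^T y = x^T (A^*) y, i.e. x^T A^T y = x^T (A^*) y. Since this holds for all x, y, we must have A^* = A^T. Therefore
A^* =
[[-2, -1, -2],
 [-3, 1, 2],
 [-1, 0, 0]].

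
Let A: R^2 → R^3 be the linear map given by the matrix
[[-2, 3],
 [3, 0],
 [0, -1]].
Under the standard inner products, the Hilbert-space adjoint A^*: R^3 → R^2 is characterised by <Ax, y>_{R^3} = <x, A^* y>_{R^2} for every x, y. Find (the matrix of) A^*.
A^* = A^T =
[[-2, 3, 0],
 [3, 0, -1]]

For real matrices with standard dot products, the defining identity <Ax, y> = <x, A^* y> gives (Ax)^T y = x^T (A^*) y, i.e. x^T A^T y = x^T (A^*) y. Since this holds for all x, y, we must have A^* = A^T. Therefore
A^* =
[[-2, 3, 0],
 [3, 0, -1]].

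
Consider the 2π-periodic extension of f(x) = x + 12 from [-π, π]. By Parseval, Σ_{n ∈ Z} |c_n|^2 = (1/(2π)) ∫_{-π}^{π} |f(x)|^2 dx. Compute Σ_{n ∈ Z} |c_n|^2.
Σ |c_n|^2 = π^2/3 + 144

Expand and integrate term by term over [-π, π]:
  ∫ (x)^2 dx = 1·(2π^3/3); ∫ 2·1·(12)·x dx = 0 (odd integrand); ∫ 12^2 dx = 144·2π.
So (1/(2π)) ∫_{-π}^{π} (x + 12)^2 dx = 1π^2/3 + 144 = π^2/3 + 144.
Parseval ⇒ Σ |c_n|^2 = π^2/3 + 144.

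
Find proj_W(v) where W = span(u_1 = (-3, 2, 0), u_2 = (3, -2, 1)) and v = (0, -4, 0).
proj_W(v) = (24/13, -16/13, 0)

Set up U = [u_1 | ... | u_2] ∈ R^(3×2). The projector onto W = col(U) is P = U (U^T U)^(-1) U^T.
Compute U^T U =
  [13, -13]
  [-13, 14],
and U^T v = (-8, 8).
Solve U^T U · c = U^T v for the coefficients: c = (-8/13, 0). The projection is proj_W(v) = U c.
Check: (v - proj_W(v)) · u_1 = 0  (should be 0).
Check: (v - proj_W(v)) · u_2 = 0  (should be 0).
Result: proj_W(v) = (24/13, -16/13, 0).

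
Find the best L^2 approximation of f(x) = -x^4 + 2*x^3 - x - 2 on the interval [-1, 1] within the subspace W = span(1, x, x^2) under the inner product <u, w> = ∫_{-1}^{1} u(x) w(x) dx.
g(x) = -6*x^2/7 + x/5 - 67/35

The best approximation g ∈ W is the orthogonal projection of f onto W. Writing g = a_0 + a_1 x + a_2 x^2, the coefficients solve the normal equations G · a = b where
  G_{ij} = <φ_i, φ_j> and b_i = <f, φ_i>, with φ_0 = 1, φ_1 = x, φ_2 = x^2.
G =
  [2, 0, 2/3]
  [0, 2/3, 0]
  [2/3, 0, 2/5],
b = (-22/5, 2/15, -34/21).
Solving gives a_0 = -67/35, a_1 = 1/5, a_2 = -6/7, so
  g(x) = -6*x^2/7 + x/5 - 67/35.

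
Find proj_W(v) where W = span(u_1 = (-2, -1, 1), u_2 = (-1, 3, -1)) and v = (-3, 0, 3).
proj_W(v) = (-108/31, -45/62, 81/62)

Set up U = [u_1 | ... | u_2] ∈ R^(3×2). The projector onto W = col(U) is P = U (U^T U)^(-1) U^T.
Compute U^T U =
  [6, -2]
  [-2, 11],
and U^T v = (9, 0).
Solve U^T U · c = U^T v for the coefficients: c = (99/62, 9/31). The projection is proj_W(v) = U c.
Check: (v - proj_W(v)) · u_1 = 0  (should be 0).
Check: (v - proj_W(v)) · u_2 = 0  (should be 0).
Result: proj_W(v) = (-108/31, -45/62, 81/62).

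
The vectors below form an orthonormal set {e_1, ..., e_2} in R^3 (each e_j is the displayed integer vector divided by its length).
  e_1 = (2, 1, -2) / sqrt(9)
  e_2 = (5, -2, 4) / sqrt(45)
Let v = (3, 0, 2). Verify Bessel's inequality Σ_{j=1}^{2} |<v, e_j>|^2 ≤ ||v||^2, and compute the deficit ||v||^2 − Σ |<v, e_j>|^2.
Σ |<v, e_j>|^2 = 61/5; ||v||^2 = 13; deficit = 4/5

Write each e_j = u_j / sqrt(<u_j, u_j>) where u_j is the displayed integer vector. Then <v, e_j> = <v, u_j> / sqrt(<u_j, u_j>), so |<v, e_j>|^2 = <v, u_j>^2 / <u_j, u_j>.
Coefficients: <v, e_1> = 2/sqrt(9), <v, e_2> = 23/sqrt(45).
Square and sum: Σ |<v, e_j>|^2 = 61/5.
Compute ||v||^2 = v·v = 13.
Deficit = 13 − 61/5 = 4/5 ≥ 0, confirming Bessel's inequality. (The deficit equals ||v − Σ <v,e_j> e_j||^2, the squared distance from v to span{e_j}.)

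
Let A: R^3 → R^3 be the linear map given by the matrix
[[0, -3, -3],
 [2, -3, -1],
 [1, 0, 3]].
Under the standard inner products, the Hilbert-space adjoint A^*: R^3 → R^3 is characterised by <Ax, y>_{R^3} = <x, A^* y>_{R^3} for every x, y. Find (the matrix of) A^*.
A^* = A^T =
[[0, 2, 1],
 [-3, -3, 0],
 [-3, -1, 3]]

For real matrices with standard dot products, the defining identity <Ax, y> = <x, A^* y> gives (Ax)^T y = x^T (A^*) y, i.e. x^T A^T y = x^T (A^*) y. Since this holds for all x, y, we must have A^* = A^T. Therefore
A^* =
[[0, 2, 1],
 [-3, -3, 0],
 [-3, -1, 3]].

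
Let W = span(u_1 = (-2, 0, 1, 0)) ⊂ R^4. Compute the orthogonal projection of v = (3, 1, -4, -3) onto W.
proj_W(v) = (4, 0, -2, 0)

Set up U = [u_1 | ... | u_1] ∈ R^(4×1). The projector onto W = col(U) is P = U (U^T U)^(-1) U^T.
Compute U^T U =
  [5],
and U^T v = (-10).
Solve U^T U · c = U^T v for the coefficients: c = (-2). The projection is proj_W(v) = U c.
Check: (v - proj_W(v)) · u_1 = 0  (should be 0).
Result: proj_W(v) = (4, 0, -2, 0).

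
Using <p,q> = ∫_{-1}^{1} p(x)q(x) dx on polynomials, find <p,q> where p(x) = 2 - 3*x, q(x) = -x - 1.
<p,q> = -2

Expand the product: p(x)·q(x) = 3*x^2 + x - 2.
∫_{-1}^{1} of each monomial x^k gives [2/(k+1) if k even, 0 if k odd]. Integrating term-by-term (or equivalently evaluating the antiderivative F(x) = x^3 + x^2/2 - 2*x at the endpoints):
  F(1) − F(−1) = -1/2 − (3/2) = -2.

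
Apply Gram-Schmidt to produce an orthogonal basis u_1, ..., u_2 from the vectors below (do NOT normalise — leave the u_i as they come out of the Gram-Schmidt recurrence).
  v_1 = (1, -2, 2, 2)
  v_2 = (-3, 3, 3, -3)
Orthogonal basis:
  u_1 = (1, -2, 2, 2)
  u_2 = (-30/13, 21/13, 57/13, -21/13)

Apply the Gram-Schmidt recurrence
  u_1 = v_1
  u_i = v_i − Σ_{j<i} ((v_i · u_j) / (u_j · u_j)) · u_j.

Step by step this gives:
  u_1 = (1, -2, 2, 2)
  u_2 = (-30/13, 21/13, 57/13, -21/13)

Orthogonality check:
  u_2 · u_1 = 0 (should be 0)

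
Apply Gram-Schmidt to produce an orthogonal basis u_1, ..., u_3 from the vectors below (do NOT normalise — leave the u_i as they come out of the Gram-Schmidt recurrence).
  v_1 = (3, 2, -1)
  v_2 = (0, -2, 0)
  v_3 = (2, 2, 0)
Orthogonal basis:
  u_1 = (3, 2, -1)
  u_2 = (6/7, -10/7, -2/7)
  u_3 = (1/5, 0, 3/5)

Apply the Gram-Schmidt recurrence
  u_1 = v_1
  u_i = v_i − Σ_{j<i} ((v_i · u_j) / (u_j · u_j)) · u_j.

Step by step this gives:
  u_1 = (3, 2, -1)
  u_2 = (6/7, -10/7, -2/7)
  u_3 = (1/5, 0, 3/5)

Orthogonality check:
  u_2 · u_1 = 0 (should be 0)
  u_3 · u_1 = 0 (should be 0)
  u_3 · u_2 = 0 (should be 0)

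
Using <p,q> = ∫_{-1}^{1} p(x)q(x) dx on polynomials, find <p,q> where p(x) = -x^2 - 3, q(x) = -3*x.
<p,q> = 0

Expand the product: p(x)·q(x) = 3*x^3 + 9*x.
∫_{-1}^{1} of each monomial x^k gives [2/(k+1) if k even, 0 if k odd]. Integrating term-by-term (or equivalently evaluating the antiderivative F(x) = 3*x^4/4 + 9*x^2/2 at the endpoints):
  F(1) − F(−1) = 21/4 − (21/4) = 0.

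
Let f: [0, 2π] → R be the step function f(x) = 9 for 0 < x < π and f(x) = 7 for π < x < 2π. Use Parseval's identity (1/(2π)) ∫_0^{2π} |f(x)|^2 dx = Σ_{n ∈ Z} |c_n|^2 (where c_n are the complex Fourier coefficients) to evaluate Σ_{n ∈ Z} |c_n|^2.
Σ |c_n|^2 = 65

Parseval equates the L^2 energy of f (normalised by 1/(2π)) with the ℓ^2 sum of its Fourier coefficients: (1/(2π)) ∫_0^{2π} |f|^2 = Σ |c_n|^2.
Compute the left side: (1/(2π)) [∫_0^π 9^2 dx + ∫_π^{2π} 7^2 dx] = (1/(2π)) · (81π + 49π) = (81 + 49)/2 = 65.
So Σ_{n ∈ Z} |c_n|^2 = 65.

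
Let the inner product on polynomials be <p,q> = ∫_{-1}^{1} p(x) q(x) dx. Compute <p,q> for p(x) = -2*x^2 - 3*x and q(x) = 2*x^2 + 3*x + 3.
<p,q> = -58/5

Expand the product: p(x)·q(x) = -4*x^4 - 12*x^3 - 15*x^2 - 9*x.
∫_{-1}^{1} of each monomial x^k gives [2/(k+1) if k even, 0 if k odd]. Integrating term-by-term (or equivalently evaluating the antiderivative F(x) = -4*x^5/5 - 3*x^4 - 5*x^3 - 9*x^2/2 at the endpoints):
  F(1) − F(−1) = -133/10 − (-17/10) = -58/5.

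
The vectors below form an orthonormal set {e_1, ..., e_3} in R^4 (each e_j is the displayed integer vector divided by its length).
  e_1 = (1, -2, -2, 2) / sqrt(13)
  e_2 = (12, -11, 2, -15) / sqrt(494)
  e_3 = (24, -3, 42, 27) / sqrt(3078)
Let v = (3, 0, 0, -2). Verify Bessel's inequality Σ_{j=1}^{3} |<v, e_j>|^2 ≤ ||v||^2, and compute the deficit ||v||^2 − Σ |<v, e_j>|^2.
Σ |<v, e_j>|^2 = 9; ||v||^2 = 13; deficit = 4

Write each e_j = u_j / sqrt(<u_j, u_j>) where u_j is the displayed integer vector. Then <v, e_j> = <v, u_j> / sqrt(<u_j, u_j>), so |<v, e_j>|^2 = <v, u_j>^2 / <u_j, u_j>.
Coefficients: <v, e_1> = -1/sqrt(13), <v, e_2> = 66/sqrt(494), <v, e_3> = 18/sqrt(3078).
Square and sum: Σ |<v, e_j>|^2 = 9.
Compute ||v||^2 = v·v = 13.
Deficit = 13 − 9 = 4 ≥ 0, confirming Bessel's inequality. (The deficit equals ||v − Σ <v,e_j> e_j||^2, the squared distance from v to span{e_j}.)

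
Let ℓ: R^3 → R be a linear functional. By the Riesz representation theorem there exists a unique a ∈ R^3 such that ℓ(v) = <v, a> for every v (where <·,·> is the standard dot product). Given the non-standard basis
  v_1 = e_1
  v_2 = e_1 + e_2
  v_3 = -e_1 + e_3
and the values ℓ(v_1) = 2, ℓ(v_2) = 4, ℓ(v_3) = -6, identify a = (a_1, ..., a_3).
a = (2, 2, -4)

Write a = (a_1, ..., a_3) in the standard basis. For each basis vector v_i, ℓ(v_i) = <v_i, a> is a linear equation in the a_j's. Collect the n equations into a matrix system V a = ℓ, where row i of V is v_i (expressed in the standard basis). Since V is invertible (lower-triangular with 1s on the diagonal, up to permutation), solve by back-substitution:
  V =
[[1, 0, 0],
 [1, 1, 0],
 [-1, 0, 1]]
  V a = (2, 4, -6)
Solving gives a = (2, 2, -4).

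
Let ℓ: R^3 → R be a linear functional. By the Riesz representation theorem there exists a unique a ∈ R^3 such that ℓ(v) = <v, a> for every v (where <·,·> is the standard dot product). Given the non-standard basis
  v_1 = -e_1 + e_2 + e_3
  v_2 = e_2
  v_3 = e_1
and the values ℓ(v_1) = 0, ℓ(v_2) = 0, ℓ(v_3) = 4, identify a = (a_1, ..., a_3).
a = (4, 0, 4)

Write a = (a_1, ..., a_3) in the standard basis. For each basis vector v_i, ℓ(v_i) = <v_i, a> is a linear equation in the a_j's. Collect the n equations into a matrix system V a = ℓ, where row i of V is v_i (expressed in the standard basis). Since V is invertible (lower-triangular with 1s on the diagonal, up to permutation), solve by back-substitution:
  V =
[[-1, 1, 1],
 [0, 1, 0],
 [1, 0, 0]]
  V a = (0, 0, 4)
Solving gives a = (4, 0, 4).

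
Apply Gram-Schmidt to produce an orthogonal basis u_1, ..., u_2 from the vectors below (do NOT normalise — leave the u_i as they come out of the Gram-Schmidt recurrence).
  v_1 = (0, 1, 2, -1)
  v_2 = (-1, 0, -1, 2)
Orthogonal basis:
  u_1 = (0, 1, 2, -1)
  u_2 = (-1, 2/3, 1/3, 4/3)

Apply the Gram-Schmidt recurrence
  u_1 = v_1
  u_i = v_i − Σ_{j<i} ((v_i · u_j) / (u_j · u_j)) · u_j.

Step by step this gives:
  u_1 = (0, 1, 2, -1)
  u_2 = (-1, 2/3, 1/3, 4/3)

Orthogonality check:
  u_2 · u_1 = 0 (should be 0)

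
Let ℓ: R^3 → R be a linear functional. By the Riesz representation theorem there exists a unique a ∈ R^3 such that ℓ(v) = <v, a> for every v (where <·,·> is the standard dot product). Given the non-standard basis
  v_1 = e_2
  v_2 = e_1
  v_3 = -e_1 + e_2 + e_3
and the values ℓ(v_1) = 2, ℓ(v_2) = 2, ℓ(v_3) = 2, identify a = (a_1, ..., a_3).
a = (2, 2, 2)

Write a = (a_1, ..., a_3) in the standard basis. For each basis vector v_i, ℓ(v_i) = <v_i, a> is a linear equation in the a_j's. Collect the n equations into a matrix system V a = ℓ, where row i of V is v_i (expressed in the standard basis). Since V is invertible (lower-triangular with 1s on the diagonal, up to permutation), solve by back-substitution:
  V =
[[0, 1, 0],
 [1, 0, 0],
 [-1, 1, 1]]
  V a = (2, 2, 2)
Solving gives a = (2, 2, 2).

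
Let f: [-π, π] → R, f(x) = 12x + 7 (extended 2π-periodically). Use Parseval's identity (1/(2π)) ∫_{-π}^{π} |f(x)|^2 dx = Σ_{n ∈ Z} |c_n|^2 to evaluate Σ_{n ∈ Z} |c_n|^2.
Σ |c_n|^2 = 48π^2 + 49

Expand and integrate term by term over [-π, π]:
  ∫ (12x)^2 dx = 144·(2π^3/3); ∫ 2·12·(7)·x dx = 0 (odd integrand); ∫ 7^2 dx = 49·2π.
So (1/(2π)) ∫_{-π}^{π} (12x + 7)^2 dx = 144π^2/3 + 49 = 48π^2 + 49.
Parseval ⇒ Σ |c_n|^2 = 48π^2 + 49.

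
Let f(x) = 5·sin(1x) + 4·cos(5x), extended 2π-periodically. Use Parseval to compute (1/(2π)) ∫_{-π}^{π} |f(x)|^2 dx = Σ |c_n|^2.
Σ |c_n|^2 = 41/2

Expand |f|^2 and use orthogonality of {sin(nx), cos(mx)} on [-π, π]:
  ∫_{-π}^{π} sin(nx)^2 dx = π, ∫ cos(mx)^2 dx = π, and cross terms integrate to 0.
So ∫_{-π}^{π} f(x)^2 dx = 5^2 · π + 4^2 · π = (25 + 16)π.
Divide by 2π: (25 + 16)/2 = 41/2.
By Parseval, this equals Σ |c_n|^2.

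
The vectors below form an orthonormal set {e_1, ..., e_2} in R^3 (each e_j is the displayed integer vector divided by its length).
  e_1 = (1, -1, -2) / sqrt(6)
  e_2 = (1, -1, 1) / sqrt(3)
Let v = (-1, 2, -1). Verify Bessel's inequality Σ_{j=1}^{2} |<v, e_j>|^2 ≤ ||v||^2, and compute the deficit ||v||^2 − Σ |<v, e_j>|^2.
Σ |<v, e_j>|^2 = 11/2; ||v||^2 = 6; deficit = 1/2

Write each e_j = u_j / sqrt(<u_j, u_j>) where u_j is the displayed integer vector. Then <v, e_j> = <v, u_j> / sqrt(<u_j, u_j>), so |<v, e_j>|^2 = <v, u_j>^2 / <u_j, u_j>.
Coefficients: <v, e_1> = -1/sqrt(6), <v, e_2> = -4/sqrt(3).
Square and sum: Σ |<v, e_j>|^2 = 11/2.
Compute ||v||^2 = v·v = 6.
Deficit = 6 − 11/2 = 1/2 ≥ 0, confirming Bessel's inequality. (The deficit equals ||v − Σ <v,e_j> e_j||^2, the squared distance from v to span{e_j}.)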